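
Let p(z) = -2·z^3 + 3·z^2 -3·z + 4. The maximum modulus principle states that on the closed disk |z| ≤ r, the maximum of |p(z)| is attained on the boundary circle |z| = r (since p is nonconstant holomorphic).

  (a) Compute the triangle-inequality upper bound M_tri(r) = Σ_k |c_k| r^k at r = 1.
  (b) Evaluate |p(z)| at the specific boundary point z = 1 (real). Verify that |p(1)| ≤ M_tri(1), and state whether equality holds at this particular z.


Coefficients: c_0 = 4, c_1 = -3, c_2 = 3, c_3 = -2. Radius r = 1.
Part (a). Triangle bound: M_tri(r) = Σ_k |c_k| r^k
  = |4|·1^0 + |-3|·1^1 + |3|·1^2 + |-2|·1^3
  = 4 + 3 + 3 + 2 = 12.
This bounds M(r) := max_{|z|=r} |p(z)| from above; equality holds iff all terms c_k z^k can be made to align in phase at a single z on |z|=r.
Part (b). At z = 1 (real, on the circle |z| = r):
  p(1) = (4)·1^0 + (-3)·1^1 + (3)·1^2 + (-2)·1^3 = 2.
  |p(1)| = 2.
Check: |p(1)| = 2 ≤ 12 = M_tri(1). ✓ Equality does not hold at z = 1 (the coefficients have mixed signs, so the terms do not all align in phase there).

M_tri(1) = 12; |p(1)| = 2; equality at z=1: no.


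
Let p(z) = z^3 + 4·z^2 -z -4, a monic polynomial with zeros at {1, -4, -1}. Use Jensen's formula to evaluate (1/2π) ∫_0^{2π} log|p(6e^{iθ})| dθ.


Zeros: -4, -1, 1; r = 6.
Inside |z| < r: -4, -1, 1. Outside (|z| ≥ r): ∅.
p(0) = -4, so log|p(0)| = log(4) = 1.3863.
Apply Jensen: I(r) = log|p(0)| + Σ_k log(r/|z_k|), summed over zeros inside |z| < r.
  log(r/|z_k|) for z_k = 1: log(6/1) = 1.7918
  log(r/|z_k|) for z_k = -4: log(6/4) = 0.4055
  log(r/|z_k|) for z_k = -1: log(6/1) = 1.7918
Sum over inside zeros: 3.9890.
I(r) = log|p(0)| + (inside sum) = 1.3863 + 3.9890 = 5.3753.
Closed form (all zeros inside, monic): I(r) = n·log(r) = 3·log(6) = 5.3753. ✓

I(r) ≈ 5.3753.


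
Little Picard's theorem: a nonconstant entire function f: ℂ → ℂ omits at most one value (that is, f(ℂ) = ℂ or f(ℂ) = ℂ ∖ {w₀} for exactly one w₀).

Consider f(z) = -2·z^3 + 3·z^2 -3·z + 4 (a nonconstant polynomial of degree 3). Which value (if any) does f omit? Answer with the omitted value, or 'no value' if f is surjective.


Little Picard bounds the complement of f(ℂ) to at most one point.
For every w ∈ ℂ, the equation p(z) − w = 0 is a nonconstant polynomial in z and hence has at least one root by the fundamental theorem of algebra. So p is surjective onto ℂ, omitting no value.

Omitted value: no value.


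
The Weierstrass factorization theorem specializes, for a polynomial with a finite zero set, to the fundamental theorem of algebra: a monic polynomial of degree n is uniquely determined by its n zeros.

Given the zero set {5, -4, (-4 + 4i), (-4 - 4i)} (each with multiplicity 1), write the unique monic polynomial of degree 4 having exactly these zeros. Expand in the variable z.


The polynomial is p(z) = ∏_{α ∈ S} (z − α), where S = {5, -4, (-4 + 4i), (-4 - 4i)}.
Expanding the product yields: p(z) = z^4 + 7·z^3 + 4·z^2 -192·z -640.
Note conjugate pairs combine to real quadratics: (z − (-4+4i))(z − (-4−4i)) = z² + 8z + 32.
The resulting polynomial has degree 4 and real coefficients as required.

p(z) = z^4 + 7·z^3 + 4·z^2 -192·z -640.


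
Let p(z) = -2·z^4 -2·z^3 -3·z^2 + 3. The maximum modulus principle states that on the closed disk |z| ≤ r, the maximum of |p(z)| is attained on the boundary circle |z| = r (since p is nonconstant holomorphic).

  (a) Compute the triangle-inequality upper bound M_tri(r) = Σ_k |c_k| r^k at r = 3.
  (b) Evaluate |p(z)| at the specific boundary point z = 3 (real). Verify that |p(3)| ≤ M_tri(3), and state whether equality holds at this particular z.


Coefficients: c_0 = 3, c_1 = 0, c_2 = -3, c_3 = -2, c_4 = -2. Radius r = 3.
Part (a). Triangle bound: M_tri(r) = Σ_k |c_k| r^k
  = |3|·3^0 + |0|·3^1 + |-3|·3^2 + |-2|·3^3 + |-2|·3^4
  = 3 + 0 + 27 + 54 + 162 = 246.
This bounds M(r) := max_{|z|=r} |p(z)| from above; equality holds iff all terms c_k z^k can be made to align in phase at a single z on |z|=r.
Part (b). At z = 3 (real, on the circle |z| = r):
  p(3) = (3)·3^0 + (0)·3^1 + (-3)·3^2 + (-2)·3^3 + (-2)·3^4 = -240.
  |p(3)| = 240.
Check: |p(3)| = 240 ≤ 246 = M_tri(3). ✓ Equality does not hold at z = 3 (the coefficients have mixed signs, so the terms do not all align in phase there).

M_tri(3) = 246; |p(3)| = 240; equality at z=3: no.


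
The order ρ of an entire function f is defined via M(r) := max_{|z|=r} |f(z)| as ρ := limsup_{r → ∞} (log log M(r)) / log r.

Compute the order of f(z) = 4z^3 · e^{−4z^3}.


M(r) = max_{|z|=r} |4|·|z|^3·|e^{−4z^3}| = 4·r^3 · e^{4r^3} (the factors attain their maxima compatibly on |z|=r). Then log M(r) = log 4 + 3·log r + 4r^3, dominated by the last term, so log log M(r) ~ 3·log r. The polynomial factor 4z^3 contributes only a log r term and does not affect the order. ρ = 3.
Therefore ρ = 3.

Order ρ = 3.


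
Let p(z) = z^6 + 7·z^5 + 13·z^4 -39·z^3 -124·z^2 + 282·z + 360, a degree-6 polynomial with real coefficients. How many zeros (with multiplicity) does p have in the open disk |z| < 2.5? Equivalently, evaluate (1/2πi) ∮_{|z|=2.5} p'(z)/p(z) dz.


The zeros of p are: (2 + 1i), (2 - 1i), -4, (-3 + 3i), (-3 - 3i), -1.
Their magnitudes are: 2.236, 2.236, 4, 4.243, 4.243, 1.
Zeros with |z| < R = 2.5: (2 + 1i), (2 - 1i), -1.
Count = 3.
By the argument principle, (1/2πi) ∮_{|z|=R} p'(z)/p(z) dz equals exactly this count.

Number of zeros inside |z| < 2.5: 3.


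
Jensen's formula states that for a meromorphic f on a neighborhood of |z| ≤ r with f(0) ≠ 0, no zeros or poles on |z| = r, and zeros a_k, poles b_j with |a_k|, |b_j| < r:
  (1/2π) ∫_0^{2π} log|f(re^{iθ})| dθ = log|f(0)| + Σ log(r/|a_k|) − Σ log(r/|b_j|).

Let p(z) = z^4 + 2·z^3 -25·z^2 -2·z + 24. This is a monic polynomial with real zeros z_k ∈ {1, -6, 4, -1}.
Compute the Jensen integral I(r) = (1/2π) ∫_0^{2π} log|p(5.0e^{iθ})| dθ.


Zeros: -6, -1, 1, 4; r = 5.0.
Inside |z| < r: -1, 1, 4. Outside (|z| ≥ r): -6.
p(0) = 24, so log|p(0)| = log(24) = 3.1781.
Apply Jensen: I(r) = log|p(0)| + Σ_k log(r/|z_k|), summed over zeros inside |z| < r.
  log(r/|z_k|) for z_k = 1: log(5.0/1) = 1.6094
  log(r/|z_k|) for z_k = 4: log(5.0/4) = 0.2231
  log(r/|z_k|) for z_k = -1: log(5.0/1) = 1.6094
  Outside zeros (-6) contribute nothing to the Jensen sum.
Sum over inside zeros: 3.4420.
I(r) = log|p(0)| + (inside sum) = 3.1781 + 3.4420 = 6.6201.
Note: since some zeros are outside |z| ≤ r, the simplified n·log(r) form does NOT apply — only the inside zeros contribute.

I(r) ≈ 6.6201.


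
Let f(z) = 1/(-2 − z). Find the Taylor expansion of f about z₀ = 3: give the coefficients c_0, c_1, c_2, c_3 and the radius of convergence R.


Let w = z − z₀, so z = z₀ + w.
Then -2 − z = -2 − (z₀ + w) = (-2 − z₀) − w = -5 − w.
f(z) = 1/(-5 − w) = (1/(-5)) · 1/(1 − w/(-5)) = Σ_{n≥0} w^n / (-5)^(n+1).
So c_n = 1/(-5)^(n+1):
  c_0 = 1/(-5)^1 = -1/5.
  c_1 = 1/(-5)^2 = 1/25.
  c_2 = 1/(-5)^3 = -1/125.
  c_3 = 1/(-5)^4 = 1/625.
The series is valid for |w/d| < 1, i.e. |z − z₀| < |d|.
Radius of convergence: R = |-2 − z₀| = |-5| = 5 (distance from z₀ to the singularity z = -2).

c_0 = -1/5, c_1 = 1/25, c_2 = -1/125, c_3 = 1/625; R = 5.


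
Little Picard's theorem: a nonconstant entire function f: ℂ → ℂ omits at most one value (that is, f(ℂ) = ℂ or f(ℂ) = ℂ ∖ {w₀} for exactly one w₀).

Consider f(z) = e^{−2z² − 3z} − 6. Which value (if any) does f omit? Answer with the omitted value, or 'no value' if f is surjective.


Little Picard bounds the complement of f(ℂ) to at most one point.
The exponent g(z) = −2z² − 3z is a nonconstant polynomial, hence surjective onto ℂ. So e^{g(z)} takes every value in {e^w : w ∈ ℂ} = ℂ ∖ {0}. Adding -6 shifts the range to ℂ ∖ {-6}. f omits exactly -6.

Omitted value: -6.


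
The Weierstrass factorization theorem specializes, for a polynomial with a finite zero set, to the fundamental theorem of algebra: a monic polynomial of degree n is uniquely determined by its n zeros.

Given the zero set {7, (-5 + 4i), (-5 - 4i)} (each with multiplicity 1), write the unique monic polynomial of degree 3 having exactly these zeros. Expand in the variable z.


The polynomial is p(z) = ∏_{α ∈ S} (z − α), where S = {7, (-5 + 4i), (-5 - 4i)}.
Expanding the product yields: p(z) = z^3 + 3·z^2 -29·z -287.
Note conjugate pairs combine to real quadratics: (z − (-5+4i))(z − (-5−4i)) = z² + 10z + 41.
The resulting polynomial has degree 3 and real coefficients as required.

p(z) = z^3 + 3·z^2 -29·z -287.


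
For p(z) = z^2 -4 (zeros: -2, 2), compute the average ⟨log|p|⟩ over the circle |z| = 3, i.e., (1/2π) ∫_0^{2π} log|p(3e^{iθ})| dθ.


Zeros: -2, 2; r = 3.
Inside |z| < r: -2, 2. Outside (|z| ≥ r): ∅.
p(0) = -4, so log|p(0)| = log(4) = 1.3863.
Apply Jensen: I(r) = log|p(0)| + Σ_k log(r/|z_k|), summed over zeros inside |z| < r.
  log(r/|z_k|) for z_k = -2: log(3/2) = 0.4055
  log(r/|z_k|) for z_k = 2: log(3/2) = 0.4055
Sum over inside zeros: 0.8109.
I(r) = log|p(0)| + (inside sum) = 1.3863 + 0.8109 = 2.1972.
Closed form (all zeros inside, monic): I(r) = n·log(r) = 2·log(3) = 2.1972. ✓

I(r) ≈ 2.1972.


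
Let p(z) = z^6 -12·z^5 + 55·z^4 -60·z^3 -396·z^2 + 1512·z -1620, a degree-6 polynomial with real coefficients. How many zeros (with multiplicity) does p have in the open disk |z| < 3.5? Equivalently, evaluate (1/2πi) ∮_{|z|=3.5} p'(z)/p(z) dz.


The zeros of p are: (3 + 1i), (3 - 1i), 3, -3, (3 + 3i), (3 - 3i).
Their magnitudes are: 3.162, 3.162, 3, 3, 4.243, 4.243.
Zeros with |z| < R = 3.5: (3 + 1i), (3 - 1i), 3, -3.
Count = 4.
By the argument principle, (1/2πi) ∮_{|z|=R} p'(z)/p(z) dz equals exactly this count.

Number of zeros inside |z| < 3.5: 4.


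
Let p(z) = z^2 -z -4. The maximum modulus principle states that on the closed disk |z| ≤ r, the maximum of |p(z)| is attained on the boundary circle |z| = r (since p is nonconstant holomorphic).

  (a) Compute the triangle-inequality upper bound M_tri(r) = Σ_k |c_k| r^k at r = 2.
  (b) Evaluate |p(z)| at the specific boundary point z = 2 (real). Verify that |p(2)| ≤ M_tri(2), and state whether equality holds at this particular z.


Coefficients: c_0 = -4, c_1 = -1, c_2 = 1. Radius r = 2.
Part (a). Triangle bound: M_tri(r) = Σ_k |c_k| r^k
  = |-4|·2^0 + |-1|·2^1 + |1|·2^2
  = 4 + 2 + 4 = 10.
This bounds M(r) := max_{|z|=r} |p(z)| from above; equality holds iff all terms c_k z^k can be made to align in phase at a single z on |z|=r.
Part (b). At z = 2 (real, on the circle |z| = r):
  p(2) = (-4)·2^0 + (-1)·2^1 + (1)·2^2 = -2.
  |p(2)| = 2.
Check: |p(2)| = 2 ≤ 10 = M_tri(2). ✓ Equality does not hold at z = 2 (the coefficients have mixed signs, so the terms do not all align in phase there).

M_tri(2) = 10; |p(2)| = 2; equality at z=2: no.


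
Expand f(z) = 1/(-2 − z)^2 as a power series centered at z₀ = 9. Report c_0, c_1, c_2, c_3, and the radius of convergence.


Let w = z − z₀, so z = z₀ + w.
Then -2 − z = -2 − (z₀ + w) = (-2 − z₀) − w = -11 − w.
f(z) = 1/(-11 − w)^2 = (1/(-11)^2) · (1 − w/(-11))^{−2}.
By the binomial series (1−u)^{−2} = Σ_{n≥0} C(n+1, 1) u^n for |u|<1, with u = w/(-11):
  c_n = C(n+1, 1) / (-11)^(n+2).
  c_0 = 1/(-11)^2 = 1/121.
  c_1 = 2/(-11)^3 = -2/1331.
  c_2 = 3/(-11)^4 = 3/14641.
  c_3 = 4/(-11)^5 = -4/161051.
The series is valid for |w/d| < 1, i.e. |z − z₀| < |d|.
Radius of convergence: R = |-2 − z₀| = |-11| = 11 (distance from z₀ to the singularity z = -2).

c_0 = 1/121, c_1 = -2/1331, c_2 = 3/14641, c_3 = -4/161051; R = 11.


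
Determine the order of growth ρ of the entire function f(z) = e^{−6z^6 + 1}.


|e^{−6z^6 + 1}| = e^{Re(-6·z^6) + 1} ≤ e^{6|z|^6 + 1} = e^{6r^6 + 1} on |z| = r, so ρ ≤ 6. Choosing z on |z|=r so that -6·z^6 is real positive (always possible by picking arg z appropriately) gives |f(z)| = e^{6r^6 + 1}, matching the bound. The additive constant 1 does not affect log log M(r) ~ 6·log r. Hence ρ = 6.
Therefore ρ = 6.

Order ρ = 6.


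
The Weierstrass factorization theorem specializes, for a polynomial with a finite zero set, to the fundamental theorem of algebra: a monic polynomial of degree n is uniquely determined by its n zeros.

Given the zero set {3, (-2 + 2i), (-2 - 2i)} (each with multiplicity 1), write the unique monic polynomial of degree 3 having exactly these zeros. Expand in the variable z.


The polynomial is p(z) = ∏_{α ∈ S} (z − α), where S = {3, (-2 + 2i), (-2 - 2i)}.
Expanding the product yields: p(z) = z^3 + z^2 -4·z -24.
Note conjugate pairs combine to real quadratics: (z − (-2+2i))(z − (-2−2i)) = z² + 4z + 8.
The resulting polynomial has degree 3 and real coefficients as required.

p(z) = z^3 + z^2 -4·z -24.


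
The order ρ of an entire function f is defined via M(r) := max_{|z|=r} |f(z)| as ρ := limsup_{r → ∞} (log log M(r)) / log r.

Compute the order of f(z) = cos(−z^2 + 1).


Write cos(w) = (e^{iw} ± e^{−iw})/(2 or 2i), so |cos(w)| ≤ e^{|w|}. With w = −z^2 + 1, |w| ≤ 1r^2 + 1 on |z|=r, giving M(r) ≤ e^{1r^2 + 1} and ρ ≤ 2. For the lower bound, choose z on |z|=r with -1z^2 purely imaginary of modulus 1r^2; then |cos(−z^2 + 1)| grows like e^{1r^2}/2, so ρ ≥ 2. Hence ρ = 2.
Therefore ρ = 2.

Order ρ = 2.


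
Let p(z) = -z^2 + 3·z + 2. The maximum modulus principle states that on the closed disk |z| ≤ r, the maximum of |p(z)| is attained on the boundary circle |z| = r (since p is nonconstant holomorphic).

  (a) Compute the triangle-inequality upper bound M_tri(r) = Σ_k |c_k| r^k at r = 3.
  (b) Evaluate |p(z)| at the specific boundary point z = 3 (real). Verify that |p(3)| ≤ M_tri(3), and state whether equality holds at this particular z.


Coefficients: c_0 = 2, c_1 = 3, c_2 = -1. Radius r = 3.
Part (a). Triangle bound: M_tri(r) = Σ_k |c_k| r^k
  = |2|·3^0 + |3|·3^1 + |-1|·3^2
  = 2 + 9 + 9 = 20.
This bounds M(r) := max_{|z|=r} |p(z)| from above; equality holds iff all terms c_k z^k can be made to align in phase at a single z on |z|=r.
Part (b). At z = 3 (real, on the circle |z| = r):
  p(3) = (2)·3^0 + (3)·3^1 + (-1)·3^2 = 2.
  |p(3)| = 2.
Check: |p(3)| = 2 ≤ 20 = M_tri(3). ✓ Equality does not hold at z = 3 (the coefficients have mixed signs, so the terms do not all align in phase there).

M_tri(3) = 20; |p(3)| = 2; equality at z=3: no.


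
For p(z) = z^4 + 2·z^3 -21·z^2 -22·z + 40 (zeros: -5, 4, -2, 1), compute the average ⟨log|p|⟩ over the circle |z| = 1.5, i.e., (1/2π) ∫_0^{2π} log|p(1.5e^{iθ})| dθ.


Zeros: -5, -2, 1, 4; r = 1.5.
Inside |z| < r: 1. Outside (|z| ≥ r): -5, -2, 4.
p(0) = 40, so log|p(0)| = log(40) = 3.6889.
Apply Jensen: I(r) = log|p(0)| + Σ_k log(r/|z_k|), summed over zeros inside |z| < r.
  log(r/|z_k|) for z_k = 1: log(1.5/1) = 0.4055
  Outside zeros (-5, -2, 4) contribute nothing to the Jensen sum.
Sum over inside zeros: 0.4055.
I(r) = log|p(0)| + (inside sum) = 3.6889 + 0.4055 = 4.0943.
Note: since some zeros are outside |z| ≤ r, the simplified n·log(r) form does NOT apply — only the inside zeros contribute.

I(r) ≈ 4.0943.


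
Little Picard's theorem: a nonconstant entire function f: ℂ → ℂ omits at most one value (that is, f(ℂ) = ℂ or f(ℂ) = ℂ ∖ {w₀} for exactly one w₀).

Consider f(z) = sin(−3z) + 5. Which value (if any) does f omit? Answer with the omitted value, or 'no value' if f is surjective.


Little Picard bounds the complement of f(ℂ) to at most one point.
sin is entire and surjective onto ℂ: for every w ∈ ℂ, sin(ζ) = w has a solution ζ ∈ ℂ (e.g., via the complex inverse arcsin). With ζ = −3z this gives z = ζ/(-3). Then 1·sin(−3z) takes every value in 1·ℂ = ℂ, and adding 5 is a bijection of ℂ. So f is surjective and omits no value. (Note: only on the real line is sin bounded by [−1, 1].)

Omitted value: no value.


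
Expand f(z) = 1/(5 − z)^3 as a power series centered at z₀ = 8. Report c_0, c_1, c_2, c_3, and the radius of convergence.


Let w = z − z₀, so z = z₀ + w.
Then 5 − z = 5 − (z₀ + w) = (5 − z₀) − w = -3 − w.
f(z) = 1/(-3 − w)^3 = (1/(-3)^3) · (1 − w/(-3))^{−3}.
By the binomial series (1−u)^{−3} = Σ_{n≥0} C(n+2, 2) u^n for |u|<1, with u = w/(-3):
  c_n = C(n+2, 2) / (-3)^(n+3).
  c_0 = 1/(-3)^3 = -1/27.
  c_1 = 3/(-3)^4 = 1/27.
  c_2 = 6/(-3)^5 = -2/81.
  c_3 = 10/(-3)^6 = 10/729.
The series is valid for |w/d| < 1, i.e. |z − z₀| < |d|.
Radius of convergence: R = |5 − z₀| = |-3| = 3 (distance from z₀ to the singularity z = 5).

c_0 = -1/27, c_1 = 1/27, c_2 = -2/81, c_3 = 10/729; R = 3.


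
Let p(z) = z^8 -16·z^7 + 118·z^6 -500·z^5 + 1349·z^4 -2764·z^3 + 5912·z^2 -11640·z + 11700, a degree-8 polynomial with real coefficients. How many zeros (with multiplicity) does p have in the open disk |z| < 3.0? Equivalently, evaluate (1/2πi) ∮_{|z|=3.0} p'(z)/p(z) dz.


The zeros of p are: (3 + 3i), (3 - 3i), (-1 + 2i), (-1 - 2i), (3 + 1i), (3 - 1i), (3 + 2i), (3 - 2i).
Their magnitudes are: 4.243, 4.243, 2.236, 2.236, 3.162, 3.162, 3.606, 3.606.
Zeros with |z| < R = 3.0: (-1 + 2i), (-1 - 2i).
Count = 2.
By the argument principle, (1/2πi) ∮_{|z|=R} p'(z)/p(z) dz equals exactly this count.

Number of zeros inside |z| < 3.0: 2.


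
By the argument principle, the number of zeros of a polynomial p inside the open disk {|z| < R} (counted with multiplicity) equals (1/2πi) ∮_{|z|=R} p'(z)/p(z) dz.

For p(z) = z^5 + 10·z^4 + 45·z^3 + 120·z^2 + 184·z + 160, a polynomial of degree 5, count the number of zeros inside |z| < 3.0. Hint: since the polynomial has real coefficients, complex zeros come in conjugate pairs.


The zeros of p are: (-1 + 2i), (-1 - 2i), -4, (-2 + 2i), (-2 - 2i).
Their magnitudes are: 2.236, 2.236, 4, 2.828, 2.828.
Zeros with |z| < R = 3.0: (-1 + 2i), (-1 - 2i), (-2 + 2i), (-2 - 2i).
Count = 4.
By the argument principle, (1/2πi) ∮_{|z|=R} p'(z)/p(z) dz equals exactly this count.

Number of zeros inside |z| < 3.0: 4.


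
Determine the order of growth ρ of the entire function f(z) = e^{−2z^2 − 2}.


|e^{−2z^2 − 2}| = e^{Re(-2·z^2) + -2} ≤ e^{2|z|^2 + -2} = e^{2r^2 + -2} on |z| = r, so ρ ≤ 2. Choosing z on |z|=r so that -2·z^2 is real positive (always possible by picking arg z appropriately) gives |f(z)| = e^{2r^2 + -2}, matching the bound. The additive constant -2 does not affect log log M(r) ~ 2·log r. Hence ρ = 2.
Therefore ρ = 2.

Order ρ = 2.


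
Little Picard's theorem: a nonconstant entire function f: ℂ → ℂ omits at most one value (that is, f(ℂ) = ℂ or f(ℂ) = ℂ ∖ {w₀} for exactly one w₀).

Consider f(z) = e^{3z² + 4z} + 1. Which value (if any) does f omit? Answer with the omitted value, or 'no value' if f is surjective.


Little Picard bounds the complement of f(ℂ) to at most one point.
The exponent g(z) = 3z² + 4z is a nonconstant polynomial, hence surjective onto ℂ. So e^{g(z)} takes every value in {e^w : w ∈ ℂ} = ℂ ∖ {0}. Adding 1 shifts the range to ℂ ∖ {1}. f omits exactly 1.

Omitted value: 1.


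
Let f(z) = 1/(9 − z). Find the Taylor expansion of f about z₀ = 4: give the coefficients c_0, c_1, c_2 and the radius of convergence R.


Let w = z − z₀, so z = z₀ + w.
Then 9 − z = 9 − (z₀ + w) = (9 − z₀) − w = 5 − w.
f(z) = 1/(5 − w) = (1/(5)) · 1/(1 − w/(5)) = Σ_{n≥0} w^n / (5)^(n+1).
So c_n = 1/(5)^(n+1):
  c_0 = 1/(5)^1 = 1/5.
  c_1 = 1/(5)^2 = 1/25.
  c_2 = 1/(5)^3 = 1/125.
The series is valid for |w/d| < 1, i.e. |z − z₀| < |d|.
Radius of convergence: R = |9 − z₀| = |5| = 5 (distance from z₀ to the singularity z = 9).

c_0 = 1/5, c_1 = 1/25, c_2 = 1/125; R = 5.


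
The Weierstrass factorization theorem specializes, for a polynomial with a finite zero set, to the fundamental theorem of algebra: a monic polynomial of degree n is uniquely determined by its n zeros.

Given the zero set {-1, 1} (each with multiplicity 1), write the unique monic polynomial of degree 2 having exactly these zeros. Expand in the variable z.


The polynomial is p(z) = ∏_{α ∈ S} (z − α), where S = {-1, 1}.
Expanding the product yields: p(z) = z^2 -1.
The resulting polynomial has degree 2 and real coefficients as required.

p(z) = z^2 -1.


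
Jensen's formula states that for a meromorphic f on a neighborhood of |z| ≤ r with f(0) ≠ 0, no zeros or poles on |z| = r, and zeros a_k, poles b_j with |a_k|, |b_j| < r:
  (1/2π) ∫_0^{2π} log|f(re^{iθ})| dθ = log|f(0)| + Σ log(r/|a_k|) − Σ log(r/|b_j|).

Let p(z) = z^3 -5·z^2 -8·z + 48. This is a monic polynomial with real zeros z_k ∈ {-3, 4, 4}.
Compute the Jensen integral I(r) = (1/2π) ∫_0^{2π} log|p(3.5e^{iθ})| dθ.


Zeros: -3, 4, 4; r = 3.5.
Inside |z| < r: -3. Outside (|z| ≥ r): 4, 4.
p(0) = 48, so log|p(0)| = log(48) = 3.8712.
Apply Jensen: I(r) = log|p(0)| + Σ_k log(r/|z_k|), summed over zeros inside |z| < r.
  log(r/|z_k|) for z_k = -3: log(3.5/3) = 0.1542
  Outside zeros (4, 4) contribute nothing to the Jensen sum.
Sum over inside zeros: 0.1542.
I(r) = log|p(0)| + (inside sum) = 3.8712 + 0.1542 = 4.0254.
Note: since some zeros are outside |z| ≤ r, the simplified n·log(r) form does NOT apply — only the inside zeros contribute.

I(r) ≈ 4.0254.


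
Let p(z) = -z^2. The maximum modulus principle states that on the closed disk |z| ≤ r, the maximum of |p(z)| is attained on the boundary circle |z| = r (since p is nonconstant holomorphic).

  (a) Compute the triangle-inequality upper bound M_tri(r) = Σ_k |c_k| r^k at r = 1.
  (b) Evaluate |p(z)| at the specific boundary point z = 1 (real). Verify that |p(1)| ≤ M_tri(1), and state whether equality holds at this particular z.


Coefficients: c_0 = 0, c_1 = 0, c_2 = -1. Radius r = 1.
Part (a). Triangle bound: M_tri(r) = Σ_k |c_k| r^k
  = |0|·1^0 + |0|·1^1 + |-1|·1^2
  = 0 + 0 + 1 = 1.
This bounds M(r) := max_{|z|=r} |p(z)| from above; equality holds iff all terms c_k z^k can be made to align in phase at a single z on |z|=r.
Part (b). At z = 1 (real, on the circle |z| = r):
  p(1) = (0)·1^0 + (0)·1^1 + (-1)·1^2 = -1.
  |p(1)| = 1.
Since all nonzero coefficients share the same sign, |p(1)| = 1 = M_tri(1); the triangle bound is attained at z = 1, so in fact M(r) = 1.

M_tri(1) = 1; |p(1)| = 1; equality at z=1: yes.


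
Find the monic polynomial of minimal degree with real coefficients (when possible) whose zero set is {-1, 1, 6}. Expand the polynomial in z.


The polynomial is p(z) = ∏_{α ∈ S} (z − α), where S = {-1, 1, 6}.
Expanding the product yields: p(z) = z^3 -6·z^2 -z + 6.
The resulting polynomial has degree 3 and real coefficients as required.

p(z) = z^3 -6·z^2 -z + 6.


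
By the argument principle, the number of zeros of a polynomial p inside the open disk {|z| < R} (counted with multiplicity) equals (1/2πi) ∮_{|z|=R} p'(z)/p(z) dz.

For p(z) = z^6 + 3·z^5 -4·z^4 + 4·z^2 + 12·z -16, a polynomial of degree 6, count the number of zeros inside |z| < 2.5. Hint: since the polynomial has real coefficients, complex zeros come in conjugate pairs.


The zeros of p are: 1, (-1 + 1i), (-1 - 1i), -4, (1 + 1i), (1 - 1i).
Their magnitudes are: 1, 1.414, 1.414, 4, 1.414, 1.414.
Zeros with |z| < R = 2.5: 1, (-1 + 1i), (-1 - 1i), (1 + 1i), (1 - 1i).
Count = 5.
By the argument principle, (1/2πi) ∮_{|z|=R} p'(z)/p(z) dz equals exactly this count.

Number of zeros inside |z| < 2.5: 5.


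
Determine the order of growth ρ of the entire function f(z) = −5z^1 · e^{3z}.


M(r) = max_{|z|=r} |-5|·|z|^1·|e^{3z}| = 5·r^1 · e^{3r^1} (the factors attain their maxima compatibly on |z|=r). Then log M(r) = log 5 + 1·log r + 3r^1, dominated by the last term, so log log M(r) ~ 1·log r. The polynomial factor -5z^1 contributes only a log r term and does not affect the order. ρ = 1.
Therefore ρ = 1.

Order ρ = 1.


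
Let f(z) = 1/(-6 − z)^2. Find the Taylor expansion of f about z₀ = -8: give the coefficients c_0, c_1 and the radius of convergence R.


Let w = z − z₀, so z = z₀ + w.
Then -6 − z = -6 − (z₀ + w) = (-6 − z₀) − w = 2 − w.
f(z) = 1/(2 − w)^2 = (1/(2)^2) · (1 − w/(2))^{−2}.
By the binomial series (1−u)^{−2} = Σ_{n≥0} C(n+1, 1) u^n for |u|<1, with u = w/(2):
  c_n = C(n+1, 1) / (2)^(n+2).
  c_0 = 1/(2)^2 = 1/4.
  c_1 = 2/(2)^3 = 1/4.
The series is valid for |w/d| < 1, i.e. |z − z₀| < |d|.
Radius of convergence: R = |-6 − z₀| = |2| = 2 (distance from z₀ to the singularity z = -6).

c_0 = 1/4, c_1 = 1/4; R = 2.


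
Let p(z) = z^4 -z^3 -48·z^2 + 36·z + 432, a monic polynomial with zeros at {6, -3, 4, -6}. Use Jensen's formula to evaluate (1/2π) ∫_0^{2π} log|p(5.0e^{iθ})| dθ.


Zeros: -6, -3, 4, 6; r = 5.0.
Inside |z| < r: -3, 4. Outside (|z| ≥ r): -6, 6.
p(0) = 432, so log|p(0)| = log(432) = 6.0684.
Apply Jensen: I(r) = log|p(0)| + Σ_k log(r/|z_k|), summed over zeros inside |z| < r.
  log(r/|z_k|) for z_k = -3: log(5.0/3) = 0.5108
  log(r/|z_k|) for z_k = 4: log(5.0/4) = 0.2231
  Outside zeros (-6, 6) contribute nothing to the Jensen sum.
Sum over inside zeros: 0.7340.
I(r) = log|p(0)| + (inside sum) = 6.0684 + 0.7340 = 6.8024.
Note: since some zeros are outside |z| ≤ r, the simplified n·log(r) form does NOT apply — only the inside zeros contribute.

I(r) ≈ 6.8024.


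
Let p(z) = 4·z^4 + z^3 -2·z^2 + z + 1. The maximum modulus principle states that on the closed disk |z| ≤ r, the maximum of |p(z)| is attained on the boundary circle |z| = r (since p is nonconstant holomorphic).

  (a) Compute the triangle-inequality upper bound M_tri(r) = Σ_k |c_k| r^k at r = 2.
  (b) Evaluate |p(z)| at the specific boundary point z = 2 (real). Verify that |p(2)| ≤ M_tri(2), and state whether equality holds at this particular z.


Coefficients: c_0 = 1, c_1 = 1, c_2 = -2, c_3 = 1, c_4 = 4. Radius r = 2.
Part (a). Triangle bound: M_tri(r) = Σ_k |c_k| r^k
  = |1|·2^0 + |1|·2^1 + |-2|·2^2 + |1|·2^3 + |4|·2^4
  = 1 + 2 + 8 + 8 + 64 = 83.
This bounds M(r) := max_{|z|=r} |p(z)| from above; equality holds iff all terms c_k z^k can be made to align in phase at a single z on |z|=r.
Part (b). At z = 2 (real, on the circle |z| = r):
  p(2) = (1)·2^0 + (1)·2^1 + (-2)·2^2 + (1)·2^3 + (4)·2^4 = 67.
  |p(2)| = 67.
Check: |p(2)| = 67 ≤ 83 = M_tri(2). ✓ Equality does not hold at z = 2 (the coefficients have mixed signs, so the terms do not all align in phase there).

M_tri(2) = 83; |p(2)| = 67; equality at z=2: no.


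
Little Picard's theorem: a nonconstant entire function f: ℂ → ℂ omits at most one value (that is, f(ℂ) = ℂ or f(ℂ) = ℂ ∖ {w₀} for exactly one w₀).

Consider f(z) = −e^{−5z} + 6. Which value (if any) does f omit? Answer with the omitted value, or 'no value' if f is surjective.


Little Picard bounds the complement of f(ℂ) to at most one point.
e^{−5z} is never zero on ℂ, so -1·e^{−5z} takes every value in ℂ ∖ {0}. Adding 6 shifts the range to ℂ ∖ {6}. Thus f omits exactly the value 6.

Omitted value: 6.


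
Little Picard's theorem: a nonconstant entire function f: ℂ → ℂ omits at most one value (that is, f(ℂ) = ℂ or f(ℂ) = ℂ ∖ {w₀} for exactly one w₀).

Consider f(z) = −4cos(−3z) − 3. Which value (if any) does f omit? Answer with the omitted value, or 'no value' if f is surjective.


Little Picard bounds the complement of f(ℂ) to at most one point.
cos is entire and surjective onto ℂ: for every w ∈ ℂ, cos(ζ) = w has a solution ζ ∈ ℂ (e.g., via the complex inverse arccos). With ζ = −3z this gives z = ζ/(-3). Then -4·cos(−3z) takes every value in -4·ℂ = ℂ, and adding -3 is a bijection of ℂ. So f is surjective and omits no value. (Note: only on the real line is cos bounded by [−1, 1].)

Omitted value: no value.


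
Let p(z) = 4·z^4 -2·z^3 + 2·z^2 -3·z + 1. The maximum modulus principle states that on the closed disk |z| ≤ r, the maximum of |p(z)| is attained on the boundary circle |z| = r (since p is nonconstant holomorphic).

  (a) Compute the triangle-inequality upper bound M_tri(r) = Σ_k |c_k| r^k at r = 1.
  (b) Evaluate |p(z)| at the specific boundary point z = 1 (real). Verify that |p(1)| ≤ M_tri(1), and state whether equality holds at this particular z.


Coefficients: c_0 = 1, c_1 = -3, c_2 = 2, c_3 = -2, c_4 = 4. Radius r = 1.
Part (a). Triangle bound: M_tri(r) = Σ_k |c_k| r^k
  = |1|·1^0 + |-3|·1^1 + |2|·1^2 + |-2|·1^3 + |4|·1^4
  = 1 + 3 + 2 + 2 + 4 = 12.
This bounds M(r) := max_{|z|=r} |p(z)| from above; equality holds iff all terms c_k z^k can be made to align in phase at a single z on |z|=r.
Part (b). At z = 1 (real, on the circle |z| = r):
  p(1) = (1)·1^0 + (-3)·1^1 + (2)·1^2 + (-2)·1^3 + (4)·1^4 = 2.
  |p(1)| = 2.
Check: |p(1)| = 2 ≤ 12 = M_tri(1). ✓ Equality does not hold at z = 1 (the coefficients have mixed signs, so the terms do not all align in phase there).

M_tri(1) = 12; |p(1)| = 2; equality at z=1: no.


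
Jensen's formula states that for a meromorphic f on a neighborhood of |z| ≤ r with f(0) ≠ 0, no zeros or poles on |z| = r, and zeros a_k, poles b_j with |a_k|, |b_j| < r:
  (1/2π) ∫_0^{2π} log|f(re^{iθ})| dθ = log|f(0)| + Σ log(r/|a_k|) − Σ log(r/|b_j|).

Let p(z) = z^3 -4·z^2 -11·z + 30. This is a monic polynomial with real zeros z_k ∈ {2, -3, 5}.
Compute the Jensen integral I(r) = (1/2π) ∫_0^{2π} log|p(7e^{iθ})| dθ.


Zeros: -3, 2, 5; r = 7.
Inside |z| < r: -3, 2, 5. Outside (|z| ≥ r): ∅.
p(0) = 30, so log|p(0)| = log(30) = 3.4012.
Apply Jensen: I(r) = log|p(0)| + Σ_k log(r/|z_k|), summed over zeros inside |z| < r.
  log(r/|z_k|) for z_k = 2: log(7/2) = 1.2528
  log(r/|z_k|) for z_k = -3: log(7/3) = 0.8473
  log(r/|z_k|) for z_k = 5: log(7/5) = 0.3365
Sum over inside zeros: 2.4365.
I(r) = log|p(0)| + (inside sum) = 3.4012 + 2.4365 = 5.8377.
Closed form (all zeros inside, monic): I(r) = n·log(r) = 3·log(7) = 5.8377. ✓

I(r) ≈ 5.8377.


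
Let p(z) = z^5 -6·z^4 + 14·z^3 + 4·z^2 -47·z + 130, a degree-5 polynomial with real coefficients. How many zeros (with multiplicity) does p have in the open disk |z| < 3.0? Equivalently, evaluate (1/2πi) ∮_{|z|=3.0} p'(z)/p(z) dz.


The zeros of p are: (3 + 2i), (3 - 2i), -2, (1 + 2i), (1 - 2i).
Their magnitudes are: 3.606, 3.606, 2, 2.236, 2.236.
Zeros with |z| < R = 3.0: -2, (1 + 2i), (1 - 2i).
Count = 3.
By the argument principle, (1/2πi) ∮_{|z|=R} p'(z)/p(z) dz equals exactly this count.

Number of zeros inside |z| < 3.0: 3.


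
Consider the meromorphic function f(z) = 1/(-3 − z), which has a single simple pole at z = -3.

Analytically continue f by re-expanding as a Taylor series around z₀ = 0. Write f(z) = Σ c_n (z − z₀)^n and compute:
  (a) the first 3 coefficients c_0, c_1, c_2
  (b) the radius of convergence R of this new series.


Let w = z − z₀, so z = z₀ + w.
Then -3 − z = -3 − (z₀ + w) = (-3 − z₀) − w = -3 − w.
f(z) = 1/(-3 − w) = (1/(-3)) · 1/(1 − w/(-3)) = Σ_{n≥0} w^n / (-3)^(n+1).
So c_n = 1/(-3)^(n+1):
  c_0 = 1/(-3)^1 = -1/3.
  c_1 = 1/(-3)^2 = 1/9.
  c_2 = 1/(-3)^3 = -1/27.
The series is valid for |w/d| < 1, i.e. |z − z₀| < |d|.
Radius of convergence: R = |-3 − z₀| = |-3| = 3 (distance from z₀ to the singularity z = -3).

c_0 = -1/3, c_1 = 1/9, c_2 = -1/27; R = 3.


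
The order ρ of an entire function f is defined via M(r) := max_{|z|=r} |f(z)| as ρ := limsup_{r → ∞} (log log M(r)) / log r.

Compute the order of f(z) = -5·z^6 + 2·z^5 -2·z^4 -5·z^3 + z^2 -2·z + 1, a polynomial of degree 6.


|f(z)| ≤ Σ|c_k|·r^k = O(r^6) as r → ∞. Polynomial growth is O(e^{r^ε}) for every ε > 0 (since r^6/e^{r^ε} → 0), so ρ ≤ ε for all ε > 0, i.e. ρ = 0. Every nonconstant polynomial has order 0.
Therefore ρ = 0.

Order ρ = 0.


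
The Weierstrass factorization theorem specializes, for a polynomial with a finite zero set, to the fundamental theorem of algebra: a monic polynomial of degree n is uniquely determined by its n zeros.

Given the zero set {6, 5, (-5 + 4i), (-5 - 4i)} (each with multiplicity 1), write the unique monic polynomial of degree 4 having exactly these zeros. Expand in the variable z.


The polynomial is p(z) = ∏_{α ∈ S} (z − α), where S = {6, 5, (-5 + 4i), (-5 - 4i)}.
Expanding the product yields: p(z) = z^4 -z^3 -39·z^2 -151·z + 1230.
Note conjugate pairs combine to real quadratics: (z − (-5+4i))(z − (-5−4i)) = z² + 10z + 41.
The resulting polynomial has degree 4 and real coefficients as required.

p(z) = z^4 -z^3 -39·z^2 -151·z + 1230.


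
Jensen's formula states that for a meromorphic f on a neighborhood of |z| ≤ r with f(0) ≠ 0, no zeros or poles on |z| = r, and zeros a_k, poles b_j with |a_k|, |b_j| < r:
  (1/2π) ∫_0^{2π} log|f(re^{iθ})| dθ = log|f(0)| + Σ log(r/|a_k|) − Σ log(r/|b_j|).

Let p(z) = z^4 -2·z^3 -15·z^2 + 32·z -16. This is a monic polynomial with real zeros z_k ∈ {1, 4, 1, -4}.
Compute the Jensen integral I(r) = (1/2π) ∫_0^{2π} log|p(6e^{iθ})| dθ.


Zeros: -4, 1, 1, 4; r = 6.
Inside |z| < r: -4, 1, 1, 4. Outside (|z| ≥ r): ∅.
p(0) = -16, so log|p(0)| = log(16) = 2.7726.
Apply Jensen: I(r) = log|p(0)| + Σ_k log(r/|z_k|), summed over zeros inside |z| < r.
  log(r/|z_k|) for z_k = 1: log(6/1) = 1.7918
  log(r/|z_k|) for z_k = 4: log(6/4) = 0.4055
  log(r/|z_k|) for z_k = 1: log(6/1) = 1.7918
  log(r/|z_k|) for z_k = -4: log(6/4) = 0.4055
Sum over inside zeros: 4.3944.
I(r) = log|p(0)| + (inside sum) = 2.7726 + 4.3944 = 7.1670.
Closed form (all zeros inside, monic): I(r) = n·log(r) = 4·log(6) = 7.1670. ✓

I(r) ≈ 7.1670.


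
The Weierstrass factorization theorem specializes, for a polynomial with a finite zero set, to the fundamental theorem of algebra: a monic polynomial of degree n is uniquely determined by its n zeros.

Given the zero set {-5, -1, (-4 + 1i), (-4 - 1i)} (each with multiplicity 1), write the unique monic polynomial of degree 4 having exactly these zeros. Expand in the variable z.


The polynomial is p(z) = ∏_{α ∈ S} (z − α), where S = {-5, -1, (-4 + 1i), (-4 - 1i)}.
Expanding the product yields: p(z) = z^4 + 14·z^3 + 70·z^2 + 142·z + 85.
Note conjugate pairs combine to real quadratics: (z − (-4+1i))(z − (-4−1i)) = z² + 8z + 17.
The resulting polynomial has degree 4 and real coefficients as required.

p(z) = z^4 + 14·z^3 + 70·z^2 + 142·z + 85.


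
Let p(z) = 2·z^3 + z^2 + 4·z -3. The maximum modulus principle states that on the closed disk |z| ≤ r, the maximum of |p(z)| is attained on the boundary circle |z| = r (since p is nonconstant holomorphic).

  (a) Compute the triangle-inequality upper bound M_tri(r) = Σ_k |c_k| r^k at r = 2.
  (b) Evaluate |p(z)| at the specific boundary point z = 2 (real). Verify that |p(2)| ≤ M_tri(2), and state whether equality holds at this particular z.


Coefficients: c_0 = -3, c_1 = 4, c_2 = 1, c_3 = 2. Radius r = 2.
Part (a). Triangle bound: M_tri(r) = Σ_k |c_k| r^k
  = |-3|·2^0 + |4|·2^1 + |1|·2^2 + |2|·2^3
  = 3 + 8 + 4 + 16 = 31.
This bounds M(r) := max_{|z|=r} |p(z)| from above; equality holds iff all terms c_k z^k can be made to align in phase at a single z on |z|=r.
Part (b). At z = 2 (real, on the circle |z| = r):
  p(2) = (-3)·2^0 + (4)·2^1 + (1)·2^2 + (2)·2^3 = 25.
  |p(2)| = 25.
Check: |p(2)| = 25 ≤ 31 = M_tri(2). ✓ Equality does not hold at z = 2 (the coefficients have mixed signs, so the terms do not all align in phase there).

M_tri(2) = 31; |p(2)| = 25; equality at z=2: no.


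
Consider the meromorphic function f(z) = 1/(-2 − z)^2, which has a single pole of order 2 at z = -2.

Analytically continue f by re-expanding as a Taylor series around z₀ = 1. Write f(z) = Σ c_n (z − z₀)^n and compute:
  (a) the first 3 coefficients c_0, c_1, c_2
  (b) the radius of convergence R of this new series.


Let w = z − z₀, so z = z₀ + w.
Then -2 − z = -2 − (z₀ + w) = (-2 − z₀) − w = -3 − w.
f(z) = 1/(-3 − w)^2 = (1/(-3)^2) · (1 − w/(-3))^{−2}.
By the binomial series (1−u)^{−2} = Σ_{n≥0} C(n+1, 1) u^n for |u|<1, with u = w/(-3):
  c_n = C(n+1, 1) / (-3)^(n+2).
  c_0 = 1/(-3)^2 = 1/9.
  c_1 = 2/(-3)^3 = -2/27.
  c_2 = 3/(-3)^4 = 1/27.
The series is valid for |w/d| < 1, i.e. |z − z₀| < |d|.
Radius of convergence: R = |-2 − z₀| = |-3| = 3 (distance from z₀ to the singularity z = -2).

c_0 = 1/9, c_1 = -2/27, c_2 = 1/27; R = 3.


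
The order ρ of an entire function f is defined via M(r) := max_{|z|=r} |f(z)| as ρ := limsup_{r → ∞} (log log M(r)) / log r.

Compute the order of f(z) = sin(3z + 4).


sin(w) is a linear combination of e^{iw} and e^{−iw} (or e^w, e^{−w} in the hyperbolic case), so |sin(w)| ≤ e^{|w|}. With w = 3z + 4, |w| ≤ 3|z| + 4 = 3r + 4 on |z| = r, giving M(r) ≤ e^{3r + 4}, so ρ ≤ 1. On a suitable ray (z = it for sin/cos; z = t for sinh/cosh, t real → ∞), |sin(3z + 4)| grows like e^{3|t|}/2, so ρ ≥ 1. Hence ρ = 1.
Therefore ρ = 1.

Order ρ = 1.


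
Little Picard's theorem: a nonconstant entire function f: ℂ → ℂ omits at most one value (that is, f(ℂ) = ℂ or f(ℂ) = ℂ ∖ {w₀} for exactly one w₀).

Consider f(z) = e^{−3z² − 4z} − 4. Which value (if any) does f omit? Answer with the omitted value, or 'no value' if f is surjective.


Little Picard bounds the complement of f(ℂ) to at most one point.
The exponent g(z) = −3z² − 4z is a nonconstant polynomial, hence surjective onto ℂ. So e^{g(z)} takes every value in {e^w : w ∈ ℂ} = ℂ ∖ {0}. Adding -4 shifts the range to ℂ ∖ {-4}. f omits exactly -4.

Omitted value: -4.


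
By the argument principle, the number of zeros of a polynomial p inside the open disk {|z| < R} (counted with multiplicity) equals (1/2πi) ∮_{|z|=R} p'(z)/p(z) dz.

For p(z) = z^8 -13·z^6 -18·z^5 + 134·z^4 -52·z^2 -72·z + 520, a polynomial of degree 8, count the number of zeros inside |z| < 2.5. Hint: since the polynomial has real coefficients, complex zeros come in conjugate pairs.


The zeros of p are: (3 + 1i), (3 - 1i), (-3 + 2i), (-3 - 2i), (1 + 1i), (1 - 1i), (-1 + 1i), (-1 - 1i).
Their magnitudes are: 3.162, 3.162, 3.606, 3.606, 1.414, 1.414, 1.414, 1.414.
Zeros with |z| < R = 2.5: (1 + 1i), (1 - 1i), (-1 + 1i), (-1 - 1i).
Count = 4.
By the argument principle, (1/2πi) ∮_{|z|=R} p'(z)/p(z) dz equals exactly this count.

Number of zeros inside |z| < 2.5: 4.


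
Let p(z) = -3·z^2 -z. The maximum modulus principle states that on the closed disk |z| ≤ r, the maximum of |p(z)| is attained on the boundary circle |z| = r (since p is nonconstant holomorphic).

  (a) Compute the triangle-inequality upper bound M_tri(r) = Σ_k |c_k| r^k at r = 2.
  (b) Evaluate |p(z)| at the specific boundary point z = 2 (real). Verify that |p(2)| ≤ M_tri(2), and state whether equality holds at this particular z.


Coefficients: c_0 = 0, c_1 = -1, c_2 = -3. Radius r = 2.
Part (a). Triangle bound: M_tri(r) = Σ_k |c_k| r^k
  = |0|·2^0 + |-1|·2^1 + |-3|·2^2
  = 0 + 2 + 12 = 14.
This bounds M(r) := max_{|z|=r} |p(z)| from above; equality holds iff all terms c_k z^k can be made to align in phase at a single z on |z|=r.
Part (b). At z = 2 (real, on the circle |z| = r):
  p(2) = (0)·2^0 + (-1)·2^1 + (-3)·2^2 = -14.
  |p(2)| = 14.
Since all nonzero coefficients share the same sign, |p(2)| = 14 = M_tri(2); the triangle bound is attained at z = 2, so in fact M(r) = 14.

M_tri(2) = 14; |p(2)| = 14; equality at z=2: yes.


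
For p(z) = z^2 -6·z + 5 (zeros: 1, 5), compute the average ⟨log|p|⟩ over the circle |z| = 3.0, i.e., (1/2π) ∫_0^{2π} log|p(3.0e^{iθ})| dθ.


Zeros: 1, 5; r = 3.0.
Inside |z| < r: 1. Outside (|z| ≥ r): 5.
p(0) = 5, so log|p(0)| = log(5) = 1.6094.
Apply Jensen: I(r) = log|p(0)| + Σ_k log(r/|z_k|), summed over zeros inside |z| < r.
  log(r/|z_k|) for z_k = 1: log(3.0/1) = 1.0986
  Outside zeros (5) contribute nothing to the Jensen sum.
Sum over inside zeros: 1.0986.
I(r) = log|p(0)| + (inside sum) = 1.6094 + 1.0986 = 2.7081.
Note: since some zeros are outside |z| ≤ r, the simplified n·log(r) form does NOT apply — only the inside zeros contribute.

I(r) ≈ 2.7081.
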